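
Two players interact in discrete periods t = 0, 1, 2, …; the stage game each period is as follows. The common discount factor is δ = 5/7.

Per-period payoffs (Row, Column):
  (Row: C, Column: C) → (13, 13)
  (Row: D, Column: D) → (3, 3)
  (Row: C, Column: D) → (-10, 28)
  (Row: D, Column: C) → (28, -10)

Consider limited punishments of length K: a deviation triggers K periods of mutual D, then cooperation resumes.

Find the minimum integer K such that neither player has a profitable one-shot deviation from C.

No profitable deviation requires (13−3)(δ+…+δ^K) ≥ 28−13, i.e. δ+…+δ^K ≥ 3/2 ≈ 1.5000.
With δ = 5/7, the partial sums are K=1: 0.7143, K=2: 1.2245, K=3: 1.5889.
K = 3 is the first length at which the sum reaches 1.5000.

3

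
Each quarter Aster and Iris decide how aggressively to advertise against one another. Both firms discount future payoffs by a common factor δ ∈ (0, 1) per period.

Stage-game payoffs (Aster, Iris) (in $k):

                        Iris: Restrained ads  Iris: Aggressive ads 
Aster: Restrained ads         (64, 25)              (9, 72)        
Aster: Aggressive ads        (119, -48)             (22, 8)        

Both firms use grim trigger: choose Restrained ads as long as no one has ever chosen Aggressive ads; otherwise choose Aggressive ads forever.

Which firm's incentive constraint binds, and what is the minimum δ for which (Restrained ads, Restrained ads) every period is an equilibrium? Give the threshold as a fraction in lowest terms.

Iris; δ ≥ 47/64

Aster's threshold: (119−64)/(119−22) = 55/97.
Iris's threshold: (72−25)/(72−8) = 47/64.
55/97 < 47/64, so Iris binds and δ* = 47/64.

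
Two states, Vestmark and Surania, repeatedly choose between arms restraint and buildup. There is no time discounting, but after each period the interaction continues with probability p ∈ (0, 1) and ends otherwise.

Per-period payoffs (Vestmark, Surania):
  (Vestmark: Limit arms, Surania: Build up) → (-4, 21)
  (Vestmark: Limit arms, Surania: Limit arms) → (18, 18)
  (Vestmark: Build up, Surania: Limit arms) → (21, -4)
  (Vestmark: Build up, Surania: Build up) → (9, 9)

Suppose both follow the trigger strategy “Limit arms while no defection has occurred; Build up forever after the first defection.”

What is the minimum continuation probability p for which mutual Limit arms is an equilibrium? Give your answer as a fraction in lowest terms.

With no time discounting, the continuation probability p plays the role of the discount factor.
Grim-trigger IC: 18/(1−p) ≥ 21 + 9p/(1−p) ⇒ p ≥ (21−18)/(21−9) = 1/4.

1/4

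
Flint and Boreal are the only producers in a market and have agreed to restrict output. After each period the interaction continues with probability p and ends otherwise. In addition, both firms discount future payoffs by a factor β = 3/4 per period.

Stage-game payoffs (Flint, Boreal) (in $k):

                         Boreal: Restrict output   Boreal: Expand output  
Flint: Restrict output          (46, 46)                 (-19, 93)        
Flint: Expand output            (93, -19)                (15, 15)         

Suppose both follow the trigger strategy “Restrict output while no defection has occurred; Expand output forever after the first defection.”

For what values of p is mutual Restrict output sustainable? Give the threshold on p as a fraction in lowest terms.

Expected continuation weight on next period's payoff is β·p = 3/4·p, which plays the role of the discount factor.
Cooperation requires 3/4·p ≥ (93−46)/(93−15) = 47/78, hence p ≥ 94/117.

94/117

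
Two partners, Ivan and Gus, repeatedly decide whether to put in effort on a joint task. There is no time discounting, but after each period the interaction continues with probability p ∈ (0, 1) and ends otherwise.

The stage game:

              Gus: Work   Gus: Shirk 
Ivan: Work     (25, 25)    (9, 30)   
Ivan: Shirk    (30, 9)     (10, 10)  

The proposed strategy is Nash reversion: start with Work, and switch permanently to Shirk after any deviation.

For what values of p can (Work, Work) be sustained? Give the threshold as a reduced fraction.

1/4

With no time discounting, the continuation probability p plays the role of the discount factor.
Grim-trigger IC: 25/(1−p) ≥ 30 + 10p/(1−p) ⇒ p ≥ (30−25)/(30−10) = 1/4.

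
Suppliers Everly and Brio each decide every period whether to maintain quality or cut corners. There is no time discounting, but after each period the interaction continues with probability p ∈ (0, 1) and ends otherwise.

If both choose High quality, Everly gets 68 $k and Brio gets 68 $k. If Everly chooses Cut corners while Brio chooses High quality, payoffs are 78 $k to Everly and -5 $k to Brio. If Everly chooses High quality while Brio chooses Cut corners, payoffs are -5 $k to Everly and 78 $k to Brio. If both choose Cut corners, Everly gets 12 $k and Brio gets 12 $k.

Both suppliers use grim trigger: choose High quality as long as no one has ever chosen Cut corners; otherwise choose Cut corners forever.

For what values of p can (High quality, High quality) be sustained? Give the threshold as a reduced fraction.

Expected cooperation value is 68 + p·68 + p²·68 + … = 68/(1−p); deviation gives 78 + p·12/(1−p).
68 ≥ 78(1−p) + 12p ⇒ 66p ≥ 10 ⇒ p ≥ 10/66 = 5/33.

5/33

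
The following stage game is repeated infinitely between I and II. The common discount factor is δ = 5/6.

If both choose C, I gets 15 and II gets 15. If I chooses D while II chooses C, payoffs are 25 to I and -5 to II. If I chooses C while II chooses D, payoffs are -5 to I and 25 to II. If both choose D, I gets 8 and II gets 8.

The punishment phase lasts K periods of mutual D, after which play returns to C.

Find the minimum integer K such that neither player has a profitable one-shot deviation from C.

Need Σ_{k=1}^{K} δ^k ≥ (25−15)/(15−8) = 1.4286 at δ = 5/6.
At K = 1 the sum is 0.8333 < 1.4286; at K = 2 it is 1.5278 ≥ 1.4286.
So the minimum punishment length is K = 2.

2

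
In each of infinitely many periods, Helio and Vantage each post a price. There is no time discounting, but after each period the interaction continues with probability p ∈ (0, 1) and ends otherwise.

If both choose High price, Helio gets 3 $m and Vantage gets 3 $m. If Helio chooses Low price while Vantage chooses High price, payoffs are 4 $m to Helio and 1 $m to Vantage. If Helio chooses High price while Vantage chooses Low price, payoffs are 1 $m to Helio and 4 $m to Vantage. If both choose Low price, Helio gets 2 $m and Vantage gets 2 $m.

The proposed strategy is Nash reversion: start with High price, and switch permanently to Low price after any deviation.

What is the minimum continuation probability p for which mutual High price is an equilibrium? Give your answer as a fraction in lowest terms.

With no time discounting, the continuation probability p plays the role of the discount factor.
Grim-trigger IC: 3/(1−p) ≥ 4 + 2p/(1−p) ⇒ p ≥ (4−3)/(4−2) = 1/2.

1/2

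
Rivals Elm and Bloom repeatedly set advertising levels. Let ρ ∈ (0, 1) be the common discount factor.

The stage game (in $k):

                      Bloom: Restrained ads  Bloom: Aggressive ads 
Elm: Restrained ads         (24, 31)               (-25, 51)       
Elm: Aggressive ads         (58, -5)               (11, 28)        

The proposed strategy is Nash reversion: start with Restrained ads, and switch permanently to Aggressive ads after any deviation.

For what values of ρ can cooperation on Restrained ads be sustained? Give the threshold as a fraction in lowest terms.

20/23

Elm: cooperation gives 24 each period; deviation gives 58 once then 11 forever.
  24/(1−ρ) ≥ 58 + 11ρ/(1−ρ) ⇒ ρ ≥ 34/47.
Bloom: cooperation gives 31 each period; deviation gives 51 once then 28 forever.
  ρ ≥ 20/23.
Both must hold, so the binding constraint is Bloom's: ρ ≥ 20/23.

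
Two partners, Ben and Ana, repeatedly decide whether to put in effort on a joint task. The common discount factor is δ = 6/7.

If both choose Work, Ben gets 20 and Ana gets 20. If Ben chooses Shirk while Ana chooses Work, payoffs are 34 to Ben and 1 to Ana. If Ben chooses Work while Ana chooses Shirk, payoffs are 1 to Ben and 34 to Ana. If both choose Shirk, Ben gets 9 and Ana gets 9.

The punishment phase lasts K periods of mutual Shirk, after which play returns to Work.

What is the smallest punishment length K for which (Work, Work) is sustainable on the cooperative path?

IC: δ(1−δ^K)/(1−δ) ≥ (34−20)/(20−9) = 14/11.
With δ = 6/7: need 1 − δ^K ≥ 14/11·(1−6/7)/(6/7), i.e. δ^K ≤ 0.7879.
Since (6/7)^1 = 0.8571 and (6/7)^2 = 0.7347, the smallest such K is 2.

2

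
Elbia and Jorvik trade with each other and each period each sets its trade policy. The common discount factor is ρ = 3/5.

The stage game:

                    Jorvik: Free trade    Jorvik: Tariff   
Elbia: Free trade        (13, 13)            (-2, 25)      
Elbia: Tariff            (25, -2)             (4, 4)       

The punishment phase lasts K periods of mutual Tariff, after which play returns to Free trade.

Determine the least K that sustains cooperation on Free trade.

5

No profitable deviation requires (13−4)(ρ+…+ρ^K) ≥ 25−13, i.e. ρ+…+ρ^K ≥ 4/3 ≈ 1.3333.
With ρ = 3/5, the partial sums are K=1: 0.6000, K=2: 0.9600, K=3: 1.1760, K=4: 1.3056, K=5: 1.3834.
K = 5 is the first length at which the sum reaches 1.3333.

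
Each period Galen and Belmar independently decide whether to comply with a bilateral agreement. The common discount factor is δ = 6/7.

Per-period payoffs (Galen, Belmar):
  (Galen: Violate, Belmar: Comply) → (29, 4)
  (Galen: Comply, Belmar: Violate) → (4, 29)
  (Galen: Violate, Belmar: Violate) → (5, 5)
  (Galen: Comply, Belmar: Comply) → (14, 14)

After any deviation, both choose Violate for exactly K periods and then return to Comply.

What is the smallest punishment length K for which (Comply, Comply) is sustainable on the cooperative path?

Need Σ_{k=1}^{K} δ^k ≥ (29−14)/(14−5) = 1.6667 at δ = 6/7.
At K = 2 the sum is 1.5918 < 1.6667; at K = 3 it is 2.2216 ≥ 1.6667.
So the minimum punishment length is K = 3.

3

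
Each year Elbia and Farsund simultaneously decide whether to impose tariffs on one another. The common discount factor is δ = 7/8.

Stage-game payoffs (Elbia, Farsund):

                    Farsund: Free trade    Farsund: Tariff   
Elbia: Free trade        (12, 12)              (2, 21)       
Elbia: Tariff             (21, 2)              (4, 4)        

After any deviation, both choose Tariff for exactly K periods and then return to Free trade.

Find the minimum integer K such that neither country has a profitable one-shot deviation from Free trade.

2

No profitable deviation requires (12−4)(δ+…+δ^K) ≥ 21−12, i.e. δ+…+δ^K ≥ 9/8 ≈ 1.1250.
With δ = 7/8, the partial sums are K=1: 0.8750, K=2: 1.6406.
K = 2 is the first length at which the sum reaches 1.1250.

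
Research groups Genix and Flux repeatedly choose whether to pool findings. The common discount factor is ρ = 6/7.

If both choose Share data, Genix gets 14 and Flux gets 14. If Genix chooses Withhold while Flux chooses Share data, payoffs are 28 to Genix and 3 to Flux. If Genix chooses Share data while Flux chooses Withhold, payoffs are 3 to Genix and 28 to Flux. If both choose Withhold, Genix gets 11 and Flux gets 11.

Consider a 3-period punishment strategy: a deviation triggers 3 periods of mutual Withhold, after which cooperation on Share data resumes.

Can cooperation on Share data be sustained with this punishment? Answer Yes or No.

No

Comparing payoff streams over the 4 periods until play realigns: cooperate → 14(1+ρ+…+ρ^3); deviate → 28 + 11(ρ+…+ρ^3).
Cooperation is sustained iff (14−11)(ρ+…+ρ^3) ≥ 28−14.
ρ+…+ρ^3 = 6/7·(1−(6/7)^3)/(1−6/7) = 2.2216, and (28−14)/(14−11) = 4.6667.
2.2216 < 4.6667, so cooperation is not sustainable.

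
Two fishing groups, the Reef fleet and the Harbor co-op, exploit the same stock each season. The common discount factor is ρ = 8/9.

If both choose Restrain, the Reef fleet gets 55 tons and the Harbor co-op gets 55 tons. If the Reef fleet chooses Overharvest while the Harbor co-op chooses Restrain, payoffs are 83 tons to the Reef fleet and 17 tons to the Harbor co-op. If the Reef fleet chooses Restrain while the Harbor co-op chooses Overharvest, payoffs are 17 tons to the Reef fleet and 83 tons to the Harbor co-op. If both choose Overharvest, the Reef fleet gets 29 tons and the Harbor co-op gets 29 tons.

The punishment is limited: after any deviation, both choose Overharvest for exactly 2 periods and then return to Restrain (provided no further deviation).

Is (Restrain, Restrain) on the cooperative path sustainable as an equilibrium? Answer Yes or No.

A one-shot deviation gives 83 now, then 29 for 2 periods, then back to 55.
Gain from deviating: (83−55) today; loss: (55−29) in each of the next 2 periods.
No-deviation condition: (55−29)(ρ+…+ρ^2) ≥ 83−55, i.e. ρ+…+ρ^2 ≥ 14/13.
At ρ = 8/9: ρ+…+ρ^2 = 1.6790 ≥ 1.0769.
So cooperation is sustainable.

Yes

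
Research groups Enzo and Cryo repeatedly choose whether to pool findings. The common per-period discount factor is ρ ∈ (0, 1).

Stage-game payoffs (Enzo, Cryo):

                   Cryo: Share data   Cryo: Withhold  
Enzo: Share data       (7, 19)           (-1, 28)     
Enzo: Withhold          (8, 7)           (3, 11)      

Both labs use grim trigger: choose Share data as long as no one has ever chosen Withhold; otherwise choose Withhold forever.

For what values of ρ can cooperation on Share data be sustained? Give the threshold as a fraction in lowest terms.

Enzo: cooperation gives 7 each period; deviation gives 8 once then 3 forever.
  7/(1−ρ) ≥ 8 + 3ρ/(1−ρ) ⇒ ρ ≥ 1/5.
Cryo: cooperation gives 19 each period; deviation gives 28 once then 11 forever.
  ρ ≥ 9/17.
Both must hold, so the binding constraint is Cryo's: ρ ≥ 9/17.

9/17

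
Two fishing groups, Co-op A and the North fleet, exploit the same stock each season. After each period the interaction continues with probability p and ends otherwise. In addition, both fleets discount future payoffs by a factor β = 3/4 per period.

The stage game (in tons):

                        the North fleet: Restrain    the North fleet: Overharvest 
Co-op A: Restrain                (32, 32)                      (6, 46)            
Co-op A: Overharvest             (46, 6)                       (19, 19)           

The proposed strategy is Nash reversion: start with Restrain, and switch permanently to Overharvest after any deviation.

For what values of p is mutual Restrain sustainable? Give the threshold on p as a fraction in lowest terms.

Expected continuation weight on next period's payoff is β·p = 3/4·p, which plays the role of the discount factor.
Cooperation requires 3/4·p ≥ (46−32)/(46−19) = 14/27, hence p ≥ 56/81.

56/81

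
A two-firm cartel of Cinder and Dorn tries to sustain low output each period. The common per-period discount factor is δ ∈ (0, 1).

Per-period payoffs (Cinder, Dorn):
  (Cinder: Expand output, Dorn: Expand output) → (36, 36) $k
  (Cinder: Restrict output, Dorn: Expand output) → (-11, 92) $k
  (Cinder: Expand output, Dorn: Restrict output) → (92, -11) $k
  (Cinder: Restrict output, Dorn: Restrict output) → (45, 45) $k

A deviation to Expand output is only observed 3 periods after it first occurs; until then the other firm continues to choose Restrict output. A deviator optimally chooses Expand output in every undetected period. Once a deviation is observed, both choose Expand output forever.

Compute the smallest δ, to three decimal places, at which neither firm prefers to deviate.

The best deviation is to choose Expand output for all 3 undetected periods, earning 92 each, then 36 forever once detected.
Deviation value: 92(1−δ^3)/(1−δ) + 36δ^3/(1−δ); cooperation value: 45/(1−δ).
IC: 45 ≥ 92(1−δ^3) + 36δ^3 = 92 − 56δ^3.
So δ^3 ≥ 47/56, giving δ ≥ (47/56)^(1/3) ≈ 0.943.

0.943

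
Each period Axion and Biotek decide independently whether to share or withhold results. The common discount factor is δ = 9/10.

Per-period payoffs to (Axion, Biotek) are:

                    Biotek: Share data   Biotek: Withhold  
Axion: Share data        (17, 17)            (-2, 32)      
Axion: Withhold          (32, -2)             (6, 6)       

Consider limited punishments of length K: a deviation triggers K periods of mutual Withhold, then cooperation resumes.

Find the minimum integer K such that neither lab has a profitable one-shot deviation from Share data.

2

IC: δ(1−δ^K)/(1−δ) ≥ (32−17)/(17−6) = 15/11.
With δ = 9/10: need 1 − δ^K ≥ 15/11·(1−9/10)/(9/10), i.e. δ^K ≤ 0.8485.
Since (9/10)^1 = 0.9000 and (9/10)^2 = 0.8100, the smallest such K is 2.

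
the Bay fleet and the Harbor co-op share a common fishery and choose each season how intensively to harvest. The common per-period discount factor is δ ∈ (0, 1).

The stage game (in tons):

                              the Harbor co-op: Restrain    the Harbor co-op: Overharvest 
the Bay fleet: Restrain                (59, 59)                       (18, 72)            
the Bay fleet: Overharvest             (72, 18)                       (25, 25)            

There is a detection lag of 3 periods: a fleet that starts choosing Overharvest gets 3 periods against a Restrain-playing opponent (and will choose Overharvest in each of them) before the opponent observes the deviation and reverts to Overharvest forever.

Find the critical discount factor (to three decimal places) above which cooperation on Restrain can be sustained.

Deviating for the 3 undetected periods gains 72−59 = 13 per period over cooperation, then loses 59−25 = 34 per period forever once punishment starts.
Gain: 13(1 + δ + … + δ^2); loss: 34·δ^3/(1−δ).
No profitable deviation ⇔ 13(1−δ^3) ≤ 34·δ^3, i.e. δ^3 ≥ 13/(13+34) = 13/47.
Hence δ ≥ (13/47)^(1/3) ≈ 0.652.

0.652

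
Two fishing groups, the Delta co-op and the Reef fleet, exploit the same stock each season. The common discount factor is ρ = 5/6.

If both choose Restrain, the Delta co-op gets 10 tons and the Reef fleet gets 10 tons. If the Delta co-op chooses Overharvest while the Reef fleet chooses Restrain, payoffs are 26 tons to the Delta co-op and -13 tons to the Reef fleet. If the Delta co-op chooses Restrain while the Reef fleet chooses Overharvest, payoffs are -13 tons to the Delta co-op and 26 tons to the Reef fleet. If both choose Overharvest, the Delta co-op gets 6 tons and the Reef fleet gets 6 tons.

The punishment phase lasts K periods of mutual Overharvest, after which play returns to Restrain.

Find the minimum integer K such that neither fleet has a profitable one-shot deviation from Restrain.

IC: ρ(1−ρ^K)/(1−ρ) ≥ (26−10)/(10−6) = 4.
With ρ = 5/6: need 1 − ρ^K ≥ 4·(1−5/6)/(5/6), i.e. ρ^K ≤ 0.2000.
Since (5/6)^8 = 0.2326 and (5/6)^9 = 0.1938, the smallest such K is 9.

9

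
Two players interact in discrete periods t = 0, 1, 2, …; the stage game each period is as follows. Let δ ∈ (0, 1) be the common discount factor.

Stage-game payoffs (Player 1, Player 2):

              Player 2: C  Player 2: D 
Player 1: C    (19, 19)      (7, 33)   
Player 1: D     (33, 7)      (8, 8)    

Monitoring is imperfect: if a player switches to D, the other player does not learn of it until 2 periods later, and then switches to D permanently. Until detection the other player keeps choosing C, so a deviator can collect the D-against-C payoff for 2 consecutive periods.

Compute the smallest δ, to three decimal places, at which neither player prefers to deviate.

The best deviation is to choose D for all 2 undetected periods, earning 33 each, then 8 forever once detected.
Deviation value: 33(1−δ^2)/(1−δ) + 8δ^2/(1−δ); cooperation value: 19/(1−δ).
IC: 19 ≥ 33(1−δ^2) + 8δ^2 = 33 − 25δ^2.
So δ^2 ≥ 14/25, giving δ ≥ (14/25)^(1/2) ≈ 0.748.

0.748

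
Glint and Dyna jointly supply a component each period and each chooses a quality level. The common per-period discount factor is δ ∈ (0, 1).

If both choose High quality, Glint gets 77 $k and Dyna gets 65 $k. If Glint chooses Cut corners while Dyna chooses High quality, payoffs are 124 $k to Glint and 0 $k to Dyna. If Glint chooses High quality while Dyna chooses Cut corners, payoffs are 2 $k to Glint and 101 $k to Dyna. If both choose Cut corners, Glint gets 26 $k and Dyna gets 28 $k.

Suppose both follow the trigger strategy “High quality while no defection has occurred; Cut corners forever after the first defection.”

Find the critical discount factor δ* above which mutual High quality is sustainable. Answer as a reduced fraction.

36/73

Glint: cooperation gives 77 each period; deviation gives 124 once then 26 forever.
  77/(1−δ) ≥ 124 + 26δ/(1−δ) ⇒ δ ≥ 47/98.
Dyna: cooperation gives 65 each period; deviation gives 101 once then 28 forever.
  δ ≥ 36/73.
Both must hold, so the binding constraint is Dyna's: δ ≥ 36/73.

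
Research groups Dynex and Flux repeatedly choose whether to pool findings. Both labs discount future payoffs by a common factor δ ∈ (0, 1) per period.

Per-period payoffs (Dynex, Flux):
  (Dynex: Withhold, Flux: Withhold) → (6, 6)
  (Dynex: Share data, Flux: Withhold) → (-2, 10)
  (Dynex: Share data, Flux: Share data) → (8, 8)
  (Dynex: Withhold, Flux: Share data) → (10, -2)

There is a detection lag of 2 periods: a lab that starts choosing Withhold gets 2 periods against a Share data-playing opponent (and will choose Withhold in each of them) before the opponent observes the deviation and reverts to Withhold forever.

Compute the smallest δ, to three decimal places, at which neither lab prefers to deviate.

0.707

Deviating for the 2 undetected periods gains 10−8 = 2 per period over cooperation, then loses 8−6 = 2 per period forever once punishment starts.
Gain: 2(1 + δ + … + δ^1); loss: 2·δ^2/(1−δ).
No profitable deviation ⇔ 2(1−δ^2) ≤ 2·δ^2, i.e. δ^2 ≥ 2/(2+2) = 1/2.
Hence δ ≥ (1/2)^(1/2) ≈ 0.707.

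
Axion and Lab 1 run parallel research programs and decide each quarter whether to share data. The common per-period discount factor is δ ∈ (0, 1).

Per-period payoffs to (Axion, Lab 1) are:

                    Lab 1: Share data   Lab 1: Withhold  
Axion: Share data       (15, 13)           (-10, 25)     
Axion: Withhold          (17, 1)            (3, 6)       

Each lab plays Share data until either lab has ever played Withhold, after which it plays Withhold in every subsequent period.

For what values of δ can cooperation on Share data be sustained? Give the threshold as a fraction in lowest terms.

12/19

For Axion: deviation gain 17−15 = 2, per-period punishment loss 15−3 = 12. IC gives δ ≥ 2/14 = 1/7.
For Lab 1: gain 12, loss 7 per period, so δ ≥ 12/19.
The tighter constraint is Lab 1's, so cooperation needs δ ≥ 12/19.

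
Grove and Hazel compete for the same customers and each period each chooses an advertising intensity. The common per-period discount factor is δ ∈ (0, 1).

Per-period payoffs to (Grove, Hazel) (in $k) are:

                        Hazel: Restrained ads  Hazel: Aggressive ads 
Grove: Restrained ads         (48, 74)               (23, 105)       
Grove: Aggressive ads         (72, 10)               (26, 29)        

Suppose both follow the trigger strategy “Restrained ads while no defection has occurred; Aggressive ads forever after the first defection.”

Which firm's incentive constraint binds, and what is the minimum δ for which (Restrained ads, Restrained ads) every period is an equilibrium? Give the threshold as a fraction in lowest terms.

For Grove: deviation gain 72−48 = 24, per-period punishment loss 48−26 = 22. IC gives δ ≥ 24/46 = 12/23.
For Hazel: gain 31, loss 45 per period, so δ ≥ 31/76.
The tighter constraint is Grove's, so cooperation needs δ ≥ 12/23.

Grove; δ ≥ 12/23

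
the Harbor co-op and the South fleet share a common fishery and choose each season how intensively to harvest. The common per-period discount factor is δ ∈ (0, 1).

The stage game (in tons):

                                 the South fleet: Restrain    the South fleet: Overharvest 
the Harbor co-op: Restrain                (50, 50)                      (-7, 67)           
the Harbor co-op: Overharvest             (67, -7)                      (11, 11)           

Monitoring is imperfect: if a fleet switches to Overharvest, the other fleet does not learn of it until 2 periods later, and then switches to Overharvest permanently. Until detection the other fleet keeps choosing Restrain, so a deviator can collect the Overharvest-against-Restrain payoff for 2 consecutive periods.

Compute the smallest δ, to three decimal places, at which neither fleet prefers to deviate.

0.551

Deviating for the 2 undetected periods gains 67−50 = 17 per period over cooperation, then loses 50−11 = 39 per period forever once punishment starts.
Gain: 17(1 + δ + … + δ^1); loss: 39·δ^2/(1−δ).
No profitable deviation ⇔ 17(1−δ^2) ≤ 39·δ^2, i.e. δ^2 ≥ 17/(17+39) = 17/56.
Hence δ ≥ (17/56)^(1/2) ≈ 0.551.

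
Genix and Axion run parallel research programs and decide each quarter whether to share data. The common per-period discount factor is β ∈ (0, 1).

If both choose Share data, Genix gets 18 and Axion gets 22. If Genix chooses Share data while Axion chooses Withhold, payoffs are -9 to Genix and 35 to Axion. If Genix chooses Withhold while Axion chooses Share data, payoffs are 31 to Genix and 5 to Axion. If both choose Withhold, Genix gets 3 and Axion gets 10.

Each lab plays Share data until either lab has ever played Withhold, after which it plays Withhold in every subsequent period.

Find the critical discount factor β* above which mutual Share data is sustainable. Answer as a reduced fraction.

13/25

For Genix: deviation gain 31−18 = 13, per-period punishment loss 18−3 = 15. IC gives β ≥ 13/28.
For Axion: gain 13, loss 12 per period, so β ≥ 13/25.
The tighter constraint is Axion's, so cooperation needs β ≥ 13/25.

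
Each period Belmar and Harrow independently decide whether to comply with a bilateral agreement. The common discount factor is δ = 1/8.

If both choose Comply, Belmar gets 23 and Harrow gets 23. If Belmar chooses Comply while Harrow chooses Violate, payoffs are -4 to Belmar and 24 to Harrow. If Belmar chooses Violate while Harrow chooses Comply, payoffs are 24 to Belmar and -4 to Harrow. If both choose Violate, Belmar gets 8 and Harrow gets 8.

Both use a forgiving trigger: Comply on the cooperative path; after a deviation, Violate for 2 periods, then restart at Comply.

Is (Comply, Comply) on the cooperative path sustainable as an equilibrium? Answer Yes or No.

Yes

A one-shot deviation gives 24 now, then 8 for 2 periods, then back to 23.
Gain from deviating: (24−23) today; loss: (23−8) in each of the next 2 periods.
No-deviation condition: (23−8)(δ+…+δ^2) ≥ 24−23, i.e. δ+…+δ^2 ≥ 1/15.
At δ = 1/8: δ+…+δ^2 = 0.1406 ≥ 0.0667.
So cooperation is sustainable.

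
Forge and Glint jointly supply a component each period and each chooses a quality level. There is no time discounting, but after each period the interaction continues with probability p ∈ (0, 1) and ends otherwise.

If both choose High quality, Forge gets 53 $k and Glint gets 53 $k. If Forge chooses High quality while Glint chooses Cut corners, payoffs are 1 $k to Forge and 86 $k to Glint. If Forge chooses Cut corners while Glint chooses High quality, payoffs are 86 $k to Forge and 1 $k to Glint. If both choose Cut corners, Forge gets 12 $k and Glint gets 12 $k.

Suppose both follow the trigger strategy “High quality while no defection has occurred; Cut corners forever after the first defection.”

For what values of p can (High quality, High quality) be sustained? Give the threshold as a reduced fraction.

33/74

With no time discounting, the continuation probability p plays the role of the discount factor.
Grim-trigger IC: 53/(1−p) ≥ 86 + 12p/(1−p) ⇒ p ≥ (86−53)/(86−12) = 33/74.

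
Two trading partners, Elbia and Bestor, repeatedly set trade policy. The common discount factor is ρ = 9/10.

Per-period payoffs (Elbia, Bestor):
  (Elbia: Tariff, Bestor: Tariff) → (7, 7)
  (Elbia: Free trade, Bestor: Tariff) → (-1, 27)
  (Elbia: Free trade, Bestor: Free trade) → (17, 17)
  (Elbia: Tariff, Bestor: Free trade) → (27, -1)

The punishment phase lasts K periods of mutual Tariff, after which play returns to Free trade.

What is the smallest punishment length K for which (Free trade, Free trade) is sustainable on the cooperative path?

2

IC: ρ(1−ρ^K)/(1−ρ) ≥ (27−17)/(17−7) = 1.
With ρ = 9/10: need 1 − ρ^K ≥ 1·(1−9/10)/(9/10), i.e. ρ^K ≤ 0.8889.
Since (9/10)^1 = 0.9000 and (9/10)^2 = 0.8100, the smallest such K is 2.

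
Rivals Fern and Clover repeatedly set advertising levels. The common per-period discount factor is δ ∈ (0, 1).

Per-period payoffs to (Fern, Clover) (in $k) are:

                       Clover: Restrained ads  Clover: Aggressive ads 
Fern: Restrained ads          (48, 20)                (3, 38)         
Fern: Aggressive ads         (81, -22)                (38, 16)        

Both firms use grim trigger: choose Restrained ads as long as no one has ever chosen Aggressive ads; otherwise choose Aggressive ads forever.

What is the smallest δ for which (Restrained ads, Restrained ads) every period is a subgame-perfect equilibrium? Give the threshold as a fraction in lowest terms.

9/11

Fern: cooperation gives 48 each period; deviation gives 81 once then 38 forever.
  48/(1−δ) ≥ 81 + 38δ/(1−δ) ⇒ δ ≥ 33/43.
Clover: cooperation gives 20 each period; deviation gives 38 once then 16 forever.
  δ ≥ 18/22 = 9/11.
Both must hold, so the binding constraint is Clover's: δ ≥ 9/11.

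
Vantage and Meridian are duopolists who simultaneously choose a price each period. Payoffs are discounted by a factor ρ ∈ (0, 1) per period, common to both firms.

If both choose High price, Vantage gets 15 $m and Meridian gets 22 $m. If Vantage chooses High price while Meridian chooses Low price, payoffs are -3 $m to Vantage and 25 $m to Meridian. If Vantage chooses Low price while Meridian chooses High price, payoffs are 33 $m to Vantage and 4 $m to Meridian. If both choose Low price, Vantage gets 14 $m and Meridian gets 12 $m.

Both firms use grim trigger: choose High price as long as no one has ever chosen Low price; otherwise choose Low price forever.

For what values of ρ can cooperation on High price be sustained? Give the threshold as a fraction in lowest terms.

Vantage's threshold: (33−15)/(33−14) = 18/19.
Meridian's threshold: (25−22)/(25−12) = 3/13.
18/19 > 3/13, so Vantage binds and ρ* = 18/19.

18/19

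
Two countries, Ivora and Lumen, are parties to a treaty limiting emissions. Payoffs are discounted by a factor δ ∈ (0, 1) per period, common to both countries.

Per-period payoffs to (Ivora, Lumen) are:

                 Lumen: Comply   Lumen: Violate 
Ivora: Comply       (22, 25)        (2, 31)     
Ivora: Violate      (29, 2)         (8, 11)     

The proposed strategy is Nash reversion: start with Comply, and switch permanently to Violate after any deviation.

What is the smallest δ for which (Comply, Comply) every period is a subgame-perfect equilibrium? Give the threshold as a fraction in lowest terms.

For Ivora: deviation gain 29−22 = 7, per-period punishment loss 22−8 = 14. IC gives δ ≥ 7/21 = 1/3.
For Lumen: gain 6, loss 14 per period, so δ ≥ 6/20 = 3/10.
The tighter constraint is Ivora's, so cooperation needs δ ≥ 1/3.

1/3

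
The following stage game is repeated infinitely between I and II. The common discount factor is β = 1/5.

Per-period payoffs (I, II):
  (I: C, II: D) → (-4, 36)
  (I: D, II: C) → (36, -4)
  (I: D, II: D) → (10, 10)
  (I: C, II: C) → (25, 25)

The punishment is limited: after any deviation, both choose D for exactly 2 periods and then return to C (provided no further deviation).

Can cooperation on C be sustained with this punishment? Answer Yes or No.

Comparing payoff streams over the 3 periods until play realigns: cooperate → 25(1+β+…+β^2); deviate → 36 + 10(β+…+β^2).
Cooperation is sustained iff (25−10)(β+…+β^2) ≥ 36−25.
β+…+β^2 = 1/5·(1−(1/5)^2)/(1−1/5) = 0.2400, and (36−25)/(25−10) = 0.7333.
0.2400 < 0.7333, so cooperation is not sustainable.

No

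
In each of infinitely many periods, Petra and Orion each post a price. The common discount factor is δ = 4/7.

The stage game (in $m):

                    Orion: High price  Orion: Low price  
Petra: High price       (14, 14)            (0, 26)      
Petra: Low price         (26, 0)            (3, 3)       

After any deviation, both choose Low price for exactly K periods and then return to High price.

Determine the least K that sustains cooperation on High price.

4

IC: δ(1−δ^K)/(1−δ) ≥ (26−14)/(14−3) = 12/11.
With δ = 4/7: need 1 − δ^K ≥ 12/11·(1−4/7)/(4/7), i.e. δ^K ≤ 0.1818.
Since (4/7)^3 = 0.1866 and (4/7)^4 = 0.1066, the smallest such K is 4.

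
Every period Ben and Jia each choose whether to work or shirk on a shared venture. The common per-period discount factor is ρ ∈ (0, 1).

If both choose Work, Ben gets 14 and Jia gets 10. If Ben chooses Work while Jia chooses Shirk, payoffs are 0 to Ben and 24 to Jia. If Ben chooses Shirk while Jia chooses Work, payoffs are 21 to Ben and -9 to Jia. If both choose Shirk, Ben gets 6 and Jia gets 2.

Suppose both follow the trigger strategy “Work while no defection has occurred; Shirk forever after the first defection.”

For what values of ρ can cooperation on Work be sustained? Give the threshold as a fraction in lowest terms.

7/11

For Ben: deviation gain 21−14 = 7, per-period punishment loss 14−6 = 8. IC gives ρ ≥ 7/15.
For Jia: gain 14, loss 8 per period, so ρ ≥ 14/22 = 7/11.
The tighter constraint is Jia's, so cooperation needs ρ ≥ 7/11.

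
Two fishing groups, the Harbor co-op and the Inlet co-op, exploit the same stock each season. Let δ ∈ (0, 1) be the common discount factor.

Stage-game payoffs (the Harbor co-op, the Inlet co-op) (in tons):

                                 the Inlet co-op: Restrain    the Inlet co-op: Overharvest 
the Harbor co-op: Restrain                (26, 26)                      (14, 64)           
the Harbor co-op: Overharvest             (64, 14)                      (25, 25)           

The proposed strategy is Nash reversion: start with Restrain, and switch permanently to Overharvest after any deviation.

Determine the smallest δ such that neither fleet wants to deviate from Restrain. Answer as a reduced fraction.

Cooperation forever yields 26 each period: 26/(1−δ).
Deviating yields 64 once, then 25 forever: 64 + 25δ/(1−δ).
No profitable deviation requires 26/(1−δ) ≥ 64 + 25δ/(1−δ).
Multiplying by (1−δ): 26 ≥ 64(1−δ) + 25δ = 64 − 39δ.
So 39δ ≥ 38, i.e. δ ≥ 38/39.

38/39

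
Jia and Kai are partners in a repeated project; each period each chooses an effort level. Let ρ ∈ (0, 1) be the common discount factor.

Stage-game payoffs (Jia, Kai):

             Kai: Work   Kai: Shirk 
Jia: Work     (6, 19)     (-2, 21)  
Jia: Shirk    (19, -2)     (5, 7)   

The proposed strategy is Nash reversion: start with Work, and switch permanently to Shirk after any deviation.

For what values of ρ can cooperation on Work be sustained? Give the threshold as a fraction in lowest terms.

13/14

For Jia: deviation gain 19−6 = 13, per-period punishment loss 6−5 = 1. IC gives ρ ≥ 13/14.
For Kai: gain 2, loss 12 per period, so ρ ≥ 2/14 = 1/7.
The tighter constraint is Jia's, so cooperation needs ρ ≥ 13/14.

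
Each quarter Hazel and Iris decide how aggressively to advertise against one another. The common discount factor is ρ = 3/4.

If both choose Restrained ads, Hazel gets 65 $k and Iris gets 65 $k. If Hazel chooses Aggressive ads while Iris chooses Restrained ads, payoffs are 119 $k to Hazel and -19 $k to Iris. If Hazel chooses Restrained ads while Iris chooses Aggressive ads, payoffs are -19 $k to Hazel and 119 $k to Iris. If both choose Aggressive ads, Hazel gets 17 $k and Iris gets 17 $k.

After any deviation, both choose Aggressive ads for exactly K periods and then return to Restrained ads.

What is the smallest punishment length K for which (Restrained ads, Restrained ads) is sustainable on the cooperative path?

2

No profitable deviation requires (65−17)(ρ+…+ρ^K) ≥ 119−65, i.e. ρ+…+ρ^K ≥ 9/8 ≈ 1.1250.
With ρ = 3/4, the partial sums are K=1: 0.7500, K=2: 1.3125.
K = 2 is the first length at which the sum reaches 1.1250.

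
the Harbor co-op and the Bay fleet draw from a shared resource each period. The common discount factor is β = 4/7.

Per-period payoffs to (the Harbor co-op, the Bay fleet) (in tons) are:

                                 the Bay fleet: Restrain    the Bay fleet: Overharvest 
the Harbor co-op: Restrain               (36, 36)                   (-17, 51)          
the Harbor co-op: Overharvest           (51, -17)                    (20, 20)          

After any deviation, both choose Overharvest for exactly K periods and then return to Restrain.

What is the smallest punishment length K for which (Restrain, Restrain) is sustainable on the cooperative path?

IC: β(1−β^K)/(1−β) ≥ (51−36)/(36−20) = 15/16.
With β = 4/7: need 1 − β^K ≥ 15/16·(1−4/7)/(4/7), i.e. β^K ≤ 0.2969.
Since (4/7)^2 = 0.3265 and (4/7)^3 = 0.1866, the smallest such K is 3.

3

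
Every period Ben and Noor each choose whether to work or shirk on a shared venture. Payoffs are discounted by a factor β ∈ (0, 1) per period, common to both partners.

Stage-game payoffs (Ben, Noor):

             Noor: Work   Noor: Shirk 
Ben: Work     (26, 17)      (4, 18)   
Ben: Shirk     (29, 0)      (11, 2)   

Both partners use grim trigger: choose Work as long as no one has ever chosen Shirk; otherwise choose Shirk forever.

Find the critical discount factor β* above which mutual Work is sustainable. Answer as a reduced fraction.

1/6

Ben's threshold: (29−26)/(29−11) = 1/6.
Noor's threshold: (18−17)/(18−2) = 1/16.
1/6 > 1/16, so Ben binds and β* = 1/6.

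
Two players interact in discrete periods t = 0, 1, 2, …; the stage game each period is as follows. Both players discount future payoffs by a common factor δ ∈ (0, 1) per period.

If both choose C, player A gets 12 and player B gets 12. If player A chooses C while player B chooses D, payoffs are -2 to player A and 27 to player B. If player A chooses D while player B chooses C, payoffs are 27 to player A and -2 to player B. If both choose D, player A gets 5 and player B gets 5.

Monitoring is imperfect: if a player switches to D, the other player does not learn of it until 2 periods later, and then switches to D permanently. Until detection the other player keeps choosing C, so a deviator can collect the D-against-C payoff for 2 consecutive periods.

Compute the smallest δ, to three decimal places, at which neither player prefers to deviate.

0.826

The best deviation is to choose D for all 2 undetected periods, earning 27 each, then 5 forever once detected.
Deviation value: 27(1−δ^2)/(1−δ) + 5δ^2/(1−δ); cooperation value: 12/(1−δ).
IC: 12 ≥ 27(1−δ^2) + 5δ^2 = 27 − 22δ^2.
So δ^2 ≥ 15/22, giving δ ≥ (15/22)^(1/2) ≈ 0.826.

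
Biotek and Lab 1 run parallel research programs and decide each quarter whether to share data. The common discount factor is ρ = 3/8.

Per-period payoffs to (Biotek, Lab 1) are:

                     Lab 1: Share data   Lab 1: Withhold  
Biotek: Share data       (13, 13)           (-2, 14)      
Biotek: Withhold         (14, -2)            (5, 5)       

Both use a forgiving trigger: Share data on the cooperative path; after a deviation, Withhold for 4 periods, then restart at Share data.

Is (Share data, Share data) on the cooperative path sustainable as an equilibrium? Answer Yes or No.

Yes

A one-shot deviation gives 14 now, then 5 for 4 periods, then back to 13.
Gain from deviating: (14−13) today; loss: (13−5) in each of the next 4 periods.
No-deviation condition: (13−5)(ρ+…+ρ^4) ≥ 14−13, i.e. ρ+…+ρ^4 ≥ 1/8.
At ρ = 3/8: ρ+…+ρ^4 = 0.5881 ≥ 0.1250.
So cooperation is sustainable.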